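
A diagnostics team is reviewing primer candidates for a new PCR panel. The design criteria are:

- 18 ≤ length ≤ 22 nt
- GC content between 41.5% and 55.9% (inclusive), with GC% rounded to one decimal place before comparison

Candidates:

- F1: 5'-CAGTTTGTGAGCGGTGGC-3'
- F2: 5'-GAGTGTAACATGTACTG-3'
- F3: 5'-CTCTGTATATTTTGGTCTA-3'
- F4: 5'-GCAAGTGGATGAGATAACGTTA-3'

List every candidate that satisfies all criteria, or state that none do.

None of the candidates satisfy all criteria.

F1 (18 nt, A=2 T=5 G=8 C=3): length 18 ✓; GC 11/18 = 61.1%, outside 41.5–55.9% ✗ — fails.
F2 (17 nt, A=5 T=5 G=5 C=2): length 17, outside 18–22 ✗; GC 7/17 = 41.2%, outside 41.5–55.9% ✗ — fails.
F3 (19 nt, A=3 T=10 G=3 C=3): length 19 ✓; GC 6/19 = 31.6%, outside 41.5–55.9% ✗ — fails.
F4 (22 nt, A=8 T=5 G=7 C=2): length 22 ✓; GC 9/22 = 40.9%, outside 41.5–55.9% ✗ — fails.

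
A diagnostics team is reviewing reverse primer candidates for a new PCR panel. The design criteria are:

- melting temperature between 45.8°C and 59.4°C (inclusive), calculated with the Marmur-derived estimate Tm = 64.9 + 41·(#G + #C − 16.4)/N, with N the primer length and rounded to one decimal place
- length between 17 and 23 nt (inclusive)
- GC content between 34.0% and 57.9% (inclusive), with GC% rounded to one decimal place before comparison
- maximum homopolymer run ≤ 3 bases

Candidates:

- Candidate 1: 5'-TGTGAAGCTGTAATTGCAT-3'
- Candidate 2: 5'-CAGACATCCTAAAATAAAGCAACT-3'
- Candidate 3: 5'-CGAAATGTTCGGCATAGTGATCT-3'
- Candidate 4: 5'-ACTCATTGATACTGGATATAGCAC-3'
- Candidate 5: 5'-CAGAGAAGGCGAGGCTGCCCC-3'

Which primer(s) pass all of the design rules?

Candidate 3 only.

Candidate 1 (19 nt, A=5 T=7 G=5 C=2): Tm = 64.9 + 41·(7 − 16.4)/19 = 44.6°C, outside 45.8–59.4°C ✗; length 19 ✓; GC 7/19 = 36.8% ✓; longest run = 2 ✓ — fails.
Candidate 2 (24 nt, A=12 T=4 G=2 C=6): Tm = 64.9 + 41·(8 − 16.4)/24 = 50.6°C ✓; length 24, outside 17–23 ✗; GC 8/24 = 33.3%, outside 34.0–57.9% ✗; longest run = 4, exceeds 3 ✗ — fails.
Candidate 3 (23 nt, A=6 T=7 G=6 C=4): Tm = 64.9 + 41·(10 − 16.4)/23 = 53.5°C ✓; length 23 ✓; GC 10/23 = 43.5% ✓; longest run = 3 ✓ — passes.
Candidate 4 (24 nt, A=8 T=7 G=4 C=5): Tm = 64.9 + 41·(9 − 16.4)/24 = 52.3°C ✓; length 24, outside 17–23 ✗; GC 9/24 = 37.5% ✓; longest run = 2 ✓ — fails.
Candidate 5 (21 nt, A=5 T=1 G=8 C=7): Tm = 64.9 + 41·(15 − 16.4)/21 = 62.2°C, outside 45.8–59.4°C ✗; length 21 ✓; GC 15/21 = 71.4%, outside 34.0–57.9% ✗; longest run = 4, exceeds 3 ✗ — fails.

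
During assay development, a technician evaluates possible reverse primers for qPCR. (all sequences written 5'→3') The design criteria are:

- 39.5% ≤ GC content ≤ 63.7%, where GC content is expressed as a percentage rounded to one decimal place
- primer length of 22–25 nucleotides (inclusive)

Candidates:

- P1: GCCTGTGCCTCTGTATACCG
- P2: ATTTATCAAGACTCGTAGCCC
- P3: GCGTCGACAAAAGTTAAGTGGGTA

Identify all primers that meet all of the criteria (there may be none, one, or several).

P1 (20 nt, A=2 T=6 G=5 C=7): GC 12/20 = 60.0% ✓; length 20, outside 22–25 ✗ — fails.
P2 (21 nt, A=6 T=6 G=3 C=6): GC 9/21 = 42.9% ✓; length 21, outside 22–25 ✗ — fails.
P3 (24 nt, A=8 T=5 G=8 C=3): GC 11/24 = 45.8% ✓; length 24 ✓ — passes.

P3 only.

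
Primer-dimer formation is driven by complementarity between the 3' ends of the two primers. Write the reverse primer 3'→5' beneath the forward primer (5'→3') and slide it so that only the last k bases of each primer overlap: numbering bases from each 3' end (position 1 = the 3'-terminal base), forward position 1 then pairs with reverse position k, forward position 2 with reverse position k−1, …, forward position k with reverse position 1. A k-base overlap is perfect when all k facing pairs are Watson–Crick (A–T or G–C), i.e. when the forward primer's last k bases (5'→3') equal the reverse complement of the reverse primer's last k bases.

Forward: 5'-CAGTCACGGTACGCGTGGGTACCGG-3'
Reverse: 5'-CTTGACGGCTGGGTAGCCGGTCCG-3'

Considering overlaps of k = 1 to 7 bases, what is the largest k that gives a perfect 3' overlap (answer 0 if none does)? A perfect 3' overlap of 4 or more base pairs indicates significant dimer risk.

Longest perfect overlap: 3 complementary base pairs; below the dimer-risk threshold (threshold 4).

Last 7 bases (5'→3') — forward …GTACCGG, reverse …CGGTCCG.
Reverse complement of the reverse primer's last 7 bases: CGGACCG; its first k bases are the reverse complement of the reverse primer's last k bases, so a perfect k-base overlap needs the forward primer's last k bases to equal them.
Comparing (forward last k vs required): k=1: G vs C ✗; k=2: GG vs CG ✗; k=3: CGG vs CGG ✓; k=4: CCGG vs CGGA ✗; k=5: ACCGG vs CGGAC ✗; k=6: TACCGG vs CGGACC ✗; k=7: GTACCGG vs CGGACCG ✗.
Only k = 3 is perfect, so the longest perfect 3' overlap is 3.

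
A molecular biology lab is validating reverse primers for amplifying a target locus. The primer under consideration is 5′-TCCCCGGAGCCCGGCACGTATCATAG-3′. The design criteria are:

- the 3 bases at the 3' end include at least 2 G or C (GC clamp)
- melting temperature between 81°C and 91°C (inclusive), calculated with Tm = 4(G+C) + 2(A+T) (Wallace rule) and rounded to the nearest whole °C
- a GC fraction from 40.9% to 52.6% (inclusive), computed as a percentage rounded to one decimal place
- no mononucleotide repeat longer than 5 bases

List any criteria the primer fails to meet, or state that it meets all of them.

Fails: GC clamp, GC content.

Base counts: A=5, T=4, G=7, C=10 (length 26).
GC clamp: 3' end TAG has 1 G/C, need ≥2 ✗
Tm: Tm = 2·9 + 4·17 = 86°C ✓
GC content: GC 17/26 = 65.4%, outside 40.9–52.6% ✗
homopolymer run: longest run = 4 ✓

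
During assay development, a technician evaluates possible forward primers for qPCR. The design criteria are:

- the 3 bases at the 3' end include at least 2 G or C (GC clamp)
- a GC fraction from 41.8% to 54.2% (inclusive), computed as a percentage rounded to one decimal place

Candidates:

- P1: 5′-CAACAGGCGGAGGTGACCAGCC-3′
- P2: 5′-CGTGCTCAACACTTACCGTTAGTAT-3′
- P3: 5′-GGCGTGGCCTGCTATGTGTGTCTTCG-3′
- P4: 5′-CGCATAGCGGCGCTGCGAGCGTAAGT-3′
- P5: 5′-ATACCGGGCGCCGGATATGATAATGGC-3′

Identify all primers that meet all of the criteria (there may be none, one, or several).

P1 (22 nt, A=6 T=1 G=8 C=7): 3' end GCC has 3 G/C ✓; GC 15/22 = 68.2%, outside 41.8–54.2% ✗ — fails.
P2 (25 nt, A=6 T=8 G=4 C=7): 3' end TAT has 0 G/C, need ≥2 ✗; GC 11/25 = 44.0% ✓ — fails.
P3 (26 nt, A=1 T=9 G=10 C=6): 3' end TCG has 2 G/C ✓; GC 16/26 = 61.5%, outside 41.8–54.2% ✗ — fails.
P4 (26 nt, A=5 T=4 G=10 C=7): 3' end AGT has 1 G/C, need ≥2 ✗; GC 17/26 = 65.4%, outside 41.8–54.2% ✗ — fails.
P5 (27 nt, A=7 T=5 G=9 C=6): 3' end GGC has 3 G/C ✓; GC 15/27 = 55.6%, outside 41.8–54.2% ✗ — fails.

None of the candidates satisfy all criteria.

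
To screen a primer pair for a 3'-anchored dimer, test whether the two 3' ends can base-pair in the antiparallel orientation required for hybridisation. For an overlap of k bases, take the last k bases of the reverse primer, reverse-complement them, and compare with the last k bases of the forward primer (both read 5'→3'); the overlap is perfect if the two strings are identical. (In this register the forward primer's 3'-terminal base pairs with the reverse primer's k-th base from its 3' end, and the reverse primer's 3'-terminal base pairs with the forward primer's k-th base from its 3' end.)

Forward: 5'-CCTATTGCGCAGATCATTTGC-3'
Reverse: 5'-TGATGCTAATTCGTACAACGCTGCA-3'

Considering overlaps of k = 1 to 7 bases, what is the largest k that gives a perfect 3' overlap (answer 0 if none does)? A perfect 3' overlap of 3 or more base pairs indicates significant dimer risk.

Longest perfect overlap: 3 complementary base pairs; significant dimer risk (threshold 3).

Last 7 bases (5'→3') — forward …CATTTGC, reverse …CGCTGCA.
Reverse complement of the reverse primer's last 7 bases: TGCAGCG; its first k bases are the reverse complement of the reverse primer's last k bases, so a perfect k-base overlap needs the forward primer's last k bases to equal them.
Comparing (forward last k vs required): k=1: C vs T ✗; k=2: GC vs TG ✗; k=3: TGC vs TGC ✓; k=4: TTGC vs TGCA ✗; k=5: TTTGC vs TGCAG ✗; k=6: ATTTGC vs TGCAGC ✗; k=7: CATTTGC vs TGCAGCG ✗.
Only k = 3 is perfect, so the longest perfect 3' overlap is 3.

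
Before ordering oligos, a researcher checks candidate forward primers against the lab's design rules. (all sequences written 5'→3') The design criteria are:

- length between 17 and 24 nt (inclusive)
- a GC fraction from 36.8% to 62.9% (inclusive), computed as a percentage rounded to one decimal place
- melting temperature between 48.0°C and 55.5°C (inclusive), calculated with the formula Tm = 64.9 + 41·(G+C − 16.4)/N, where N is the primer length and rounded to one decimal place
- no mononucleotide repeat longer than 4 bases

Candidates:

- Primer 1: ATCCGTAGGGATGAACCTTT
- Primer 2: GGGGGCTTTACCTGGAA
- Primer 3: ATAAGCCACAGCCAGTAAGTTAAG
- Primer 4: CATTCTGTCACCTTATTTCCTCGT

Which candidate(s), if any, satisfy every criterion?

Primer 1 (20 nt, A=5 T=6 G=5 C=4): length 20 ✓; GC 9/20 = 45.0% ✓; Tm = 64.9 + 41·(9 − 16.4)/20 = 49.7°C ✓; longest run = 3 ✓ — passes.
Primer 2 (17 nt, A=3 T=4 G=7 C=3): length 17 ✓; GC 10/17 = 58.8% ✓; Tm = 64.9 + 41·(10 − 16.4)/17 = 49.5°C ✓; longest run = 5, exceeds 4 ✗ — fails.
Primer 3 (24 nt, A=10 T=4 G=5 C=5): length 24 ✓; GC 10/24 = 41.7% ✓; Tm = 64.9 + 41·(10 − 16.4)/24 = 54.0°C ✓; longest run = 2 ✓ — passes.
Primer 4 (24 nt, A=3 T=11 G=2 C=8): length 24 ✓; GC 10/24 = 41.7% ✓; Tm = 64.9 + 41·(10 − 16.4)/24 = 54.0°C ✓; longest run = 3 ✓ — passes.

Primer 1, Primer 3 and Primer 4.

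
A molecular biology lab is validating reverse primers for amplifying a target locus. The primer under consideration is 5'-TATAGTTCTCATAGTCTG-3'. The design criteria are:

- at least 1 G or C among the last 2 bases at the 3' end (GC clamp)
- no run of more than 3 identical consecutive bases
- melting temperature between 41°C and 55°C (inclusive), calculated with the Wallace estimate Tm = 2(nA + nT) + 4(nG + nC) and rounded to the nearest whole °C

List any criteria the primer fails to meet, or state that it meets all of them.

Meets all criteria.

Base counts: A=4, T=8, G=3, C=3 (length 18).
GC clamp: 3' end TG has 1 G/C ✓
homopolymer run: longest run = 2 ✓
Tm: Tm = 2·12 + 4·6 = 48°C ✓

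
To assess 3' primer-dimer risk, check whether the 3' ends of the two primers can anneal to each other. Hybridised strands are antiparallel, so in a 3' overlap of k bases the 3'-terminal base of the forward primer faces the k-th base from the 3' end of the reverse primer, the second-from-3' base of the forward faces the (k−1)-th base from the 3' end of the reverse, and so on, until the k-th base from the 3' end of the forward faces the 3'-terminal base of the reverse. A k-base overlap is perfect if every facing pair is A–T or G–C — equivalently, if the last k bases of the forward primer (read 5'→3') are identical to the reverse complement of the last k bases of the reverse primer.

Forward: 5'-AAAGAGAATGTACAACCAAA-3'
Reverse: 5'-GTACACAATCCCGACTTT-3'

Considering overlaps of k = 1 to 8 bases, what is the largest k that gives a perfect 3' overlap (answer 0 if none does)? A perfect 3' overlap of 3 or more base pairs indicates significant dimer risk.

Last 8 bases (5'→3') — forward …CAACCAAA, reverse …CCGACTTT.
Reverse complement of the reverse primer's last 8 bases: AAAGTCGG; its first k bases are the reverse complement of the reverse primer's last k bases, so a perfect k-base overlap needs the forward primer's last k bases to equal them.
Comparing (forward last k vs required): k=1: A vs A ✓; k=2: AA vs AA ✓; k=3: AAA vs AAA ✓; k=4: CAAA vs AAAG ✗; k=5: CCAAA vs AAAGT ✗; k=6: ACCAAA vs AAAGTC ✗; k=7: AACCAAA vs AAAGTCG ✗; k=8: CAACCAAA vs AAAGTCGG ✗.
Perfect overlaps at k = 1, 2, 3; the largest is 3.

Longest perfect overlap: 3 complementary base pairs; significant dimer risk (threshold 3).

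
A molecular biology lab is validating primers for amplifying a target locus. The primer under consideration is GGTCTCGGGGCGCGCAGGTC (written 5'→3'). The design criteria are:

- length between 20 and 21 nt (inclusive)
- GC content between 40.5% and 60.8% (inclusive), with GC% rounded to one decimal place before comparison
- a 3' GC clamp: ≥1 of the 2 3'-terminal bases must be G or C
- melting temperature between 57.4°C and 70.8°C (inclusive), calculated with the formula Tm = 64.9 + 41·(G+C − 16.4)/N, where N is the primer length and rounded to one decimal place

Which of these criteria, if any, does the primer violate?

Base counts: A=1, T=3, G=10, C=6 (length 20).
length: length 20 ✓
GC content: GC 16/20 = 80.0%, outside 40.5–60.8% ✗
GC clamp: 3' end TC has 1 G/C ✓
Tm: Tm = 64.9 + 41·(16 − 16.4)/20 = 64.1°C ✓

Fails: GC content.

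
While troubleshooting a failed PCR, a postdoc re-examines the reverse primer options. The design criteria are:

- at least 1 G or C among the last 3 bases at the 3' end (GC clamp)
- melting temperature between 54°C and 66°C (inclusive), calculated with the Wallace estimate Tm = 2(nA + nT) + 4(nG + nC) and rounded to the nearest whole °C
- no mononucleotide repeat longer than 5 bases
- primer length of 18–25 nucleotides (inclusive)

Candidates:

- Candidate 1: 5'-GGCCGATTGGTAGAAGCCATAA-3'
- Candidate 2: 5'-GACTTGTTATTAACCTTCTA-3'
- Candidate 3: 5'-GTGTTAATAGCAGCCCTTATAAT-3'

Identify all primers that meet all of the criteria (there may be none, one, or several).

None of the candidates satisfy all criteria.

Candidate 1 (22 nt, A=7 T=4 G=7 C=4): 3' end TAA has 0 G/C, need ≥1 ✗; Tm = 2·11 + 4·11 = 66°C ✓; longest run = 2 ✓; length 22 ✓ — fails.
Candidate 2 (20 nt, A=5 T=9 G=2 C=4): 3' end CTA has 1 G/C ✓; Tm = 2·14 + 4·6 = 52°C, outside 54–66°C ✗; longest run = 2 ✓; length 20 ✓ — fails.
Candidate 3 (23 nt, A=7 T=8 G=4 C=4): 3' end AAT has 0 G/C, need ≥1 ✗; Tm = 2·15 + 4·8 = 62°C ✓; longest run = 3 ✓; length 23 ✓ — fails.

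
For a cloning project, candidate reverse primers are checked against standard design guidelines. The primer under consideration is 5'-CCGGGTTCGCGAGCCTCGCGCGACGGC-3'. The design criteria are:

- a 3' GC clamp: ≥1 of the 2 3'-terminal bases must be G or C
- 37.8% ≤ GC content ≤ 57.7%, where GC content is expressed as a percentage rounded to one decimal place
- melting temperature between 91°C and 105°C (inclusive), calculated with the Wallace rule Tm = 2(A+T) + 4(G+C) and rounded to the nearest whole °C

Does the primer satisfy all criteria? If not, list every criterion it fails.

Fails: GC content.

Base counts: A=2, T=3, G=11, C=11 (length 27).
GC clamp: 3' end GC has 2 G/C ✓
GC content: GC 22/27 = 81.5%, outside 37.8–57.7% ✗
Tm: Tm = 2·5 + 4·22 = 98°C ✓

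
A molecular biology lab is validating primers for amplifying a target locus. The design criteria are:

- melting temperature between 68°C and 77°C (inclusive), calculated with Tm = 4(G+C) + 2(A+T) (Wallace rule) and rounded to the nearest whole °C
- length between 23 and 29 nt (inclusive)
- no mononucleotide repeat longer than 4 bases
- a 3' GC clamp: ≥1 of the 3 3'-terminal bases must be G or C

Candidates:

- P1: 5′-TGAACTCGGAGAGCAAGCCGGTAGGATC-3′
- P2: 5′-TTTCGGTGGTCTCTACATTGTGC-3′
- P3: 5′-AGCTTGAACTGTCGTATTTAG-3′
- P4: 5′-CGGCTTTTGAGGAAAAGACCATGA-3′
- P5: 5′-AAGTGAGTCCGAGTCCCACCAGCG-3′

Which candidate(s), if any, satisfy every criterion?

P2 and P4.

P1 (28 nt, A=8 T=4 G=10 C=6): Tm = 2·12 + 4·16 = 88°C, outside 68–77°C ✗; length 28 ✓; longest run = 2 ✓; 3' end ATC has 1 G/C ✓ — fails.
P2 (23 nt, A=2 T=10 G=6 C=5): Tm = 2·12 + 4·11 = 68°C ✓; length 23 ✓; longest run = 3 ✓; 3' end TGC has 2 G/C ✓ — passes.
P3 (21 nt, A=5 T=8 G=5 C=3): Tm = 2·13 + 4·8 = 58°C, outside 68–77°C ✗; length 21, outside 23–29 ✗; longest run = 3 ✓; 3' end TAG has 1 G/C ✓ — fails.
P4 (24 nt, A=8 T=5 G=7 C=4): Tm = 2·13 + 4·11 = 70°C ✓; length 24 ✓; longest run = 4 ✓; 3' end TGA has 1 G/C ✓ — passes.
P5 (24 nt, A=6 T=3 G=7 C=8): Tm = 2·9 + 4·15 = 78°C, outside 68–77°C ✗; length 24 ✓; longest run = 3 ✓; 3' end GCG has 3 G/C ✓ — fails.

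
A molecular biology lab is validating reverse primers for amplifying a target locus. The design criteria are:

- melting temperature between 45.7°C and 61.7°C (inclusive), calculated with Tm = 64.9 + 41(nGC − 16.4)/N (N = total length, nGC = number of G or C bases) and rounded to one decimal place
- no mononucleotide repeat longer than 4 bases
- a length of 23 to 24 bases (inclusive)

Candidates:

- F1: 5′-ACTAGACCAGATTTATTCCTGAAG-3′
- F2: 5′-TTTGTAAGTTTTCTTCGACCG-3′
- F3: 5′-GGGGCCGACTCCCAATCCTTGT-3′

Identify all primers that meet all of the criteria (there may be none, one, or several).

F1 (24 nt, A=8 T=7 G=4 C=5): Tm = 64.9 + 41·(9 − 16.4)/24 = 52.3°C ✓; longest run = 3 ✓; length 24 ✓ — passes.
F2 (21 nt, A=3 T=10 G=4 C=4): Tm = 64.9 + 41·(8 − 16.4)/21 = 48.5°C ✓; longest run = 4 ✓; length 21, outside 23–24 ✗ — fails.
F3 (22 nt, A=3 T=5 G=6 C=8): Tm = 64.9 + 41·(14 − 16.4)/22 = 60.4°C ✓; longest run = 4 ✓; length 22, outside 23–24 ✗ — fails.

F1 only.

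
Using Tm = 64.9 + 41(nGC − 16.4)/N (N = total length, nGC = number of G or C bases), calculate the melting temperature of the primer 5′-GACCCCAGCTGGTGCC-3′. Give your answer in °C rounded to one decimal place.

53.6°C

Base counts: A=2, T=2, G=5, C=7; G+C = 12, N = 16.
Tm = 64.9 + 41·(12 − 16.4)/16 = 64.9 + -180.40/16 = 53.6°C.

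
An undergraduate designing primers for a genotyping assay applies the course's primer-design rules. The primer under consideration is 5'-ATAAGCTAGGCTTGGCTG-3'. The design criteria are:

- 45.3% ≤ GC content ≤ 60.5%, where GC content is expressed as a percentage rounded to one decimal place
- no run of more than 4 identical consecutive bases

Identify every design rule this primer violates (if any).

Base counts: A=4, T=5, G=6, C=3 (length 18).
GC content: GC 9/18 = 50.0% ✓
homopolymer run: longest run = 2 ✓

Meets all criteria.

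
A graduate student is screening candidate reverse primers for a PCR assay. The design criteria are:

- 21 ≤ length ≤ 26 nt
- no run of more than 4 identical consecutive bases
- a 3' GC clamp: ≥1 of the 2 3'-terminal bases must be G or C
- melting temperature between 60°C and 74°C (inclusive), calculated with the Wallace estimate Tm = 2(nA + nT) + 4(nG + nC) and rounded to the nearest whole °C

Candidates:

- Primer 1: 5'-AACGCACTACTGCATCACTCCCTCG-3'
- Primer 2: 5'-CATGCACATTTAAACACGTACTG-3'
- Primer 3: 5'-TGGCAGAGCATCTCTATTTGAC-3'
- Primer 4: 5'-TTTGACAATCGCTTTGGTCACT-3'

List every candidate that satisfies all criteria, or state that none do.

Primer 1 (25 nt, A=6 T=5 G=3 C=11): length 25 ✓; longest run = 3 ✓; 3' end CG has 2 G/C ✓; Tm = 2·11 + 4·14 = 78°C, outside 60–74°C ✗ — fails.
Primer 2 (23 nt, A=8 T=6 G=3 C=6): length 23 ✓; longest run = 3 ✓; 3' end TG has 1 G/C ✓; Tm = 2·14 + 4·9 = 64°C ✓ — passes.
Primer 3 (22 nt, A=5 T=7 G=5 C=5): length 22 ✓; longest run = 3 ✓; 3' end AC has 1 G/C ✓; Tm = 2·12 + 4·10 = 64°C ✓ — passes.
Primer 4 (22 nt, A=4 T=9 G=4 C=5): length 22 ✓; longest run = 3 ✓; 3' end CT has 1 G/C ✓; Tm = 2·13 + 4·9 = 62°C ✓ — passes.

Primer 2, Primer 3 and Primer 4.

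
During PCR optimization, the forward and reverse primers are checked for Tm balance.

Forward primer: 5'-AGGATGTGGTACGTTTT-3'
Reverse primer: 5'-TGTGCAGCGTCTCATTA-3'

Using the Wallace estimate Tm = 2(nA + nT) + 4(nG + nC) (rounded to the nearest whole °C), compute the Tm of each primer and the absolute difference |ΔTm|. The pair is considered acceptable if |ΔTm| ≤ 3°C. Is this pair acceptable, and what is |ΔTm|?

|ΔTm| = 2°C; the pair is acceptable.

Forward: A=3 T=7 G=6 C=1 → Tm = 2·10 + 4·7 = 48°C.
Reverse: A=3 T=6 G=4 C=4 → Tm = 2·9 + 4·8 = 50°C.
|ΔTm| = |48 − 50| = 2°C, ≤ 3°C.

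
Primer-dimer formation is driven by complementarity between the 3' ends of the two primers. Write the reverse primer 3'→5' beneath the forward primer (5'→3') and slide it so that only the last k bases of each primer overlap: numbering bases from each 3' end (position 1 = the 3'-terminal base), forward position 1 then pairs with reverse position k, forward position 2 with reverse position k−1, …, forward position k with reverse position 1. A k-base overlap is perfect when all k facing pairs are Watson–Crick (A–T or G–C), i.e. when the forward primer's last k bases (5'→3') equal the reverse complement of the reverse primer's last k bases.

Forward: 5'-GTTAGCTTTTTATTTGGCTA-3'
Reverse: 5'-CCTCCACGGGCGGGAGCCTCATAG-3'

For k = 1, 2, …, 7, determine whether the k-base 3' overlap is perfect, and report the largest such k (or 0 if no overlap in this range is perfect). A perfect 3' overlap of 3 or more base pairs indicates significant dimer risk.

Last 7 bases (5'→3') — forward …TTGGCTA, reverse …CTCATAG.
Reverse complement of the reverse primer's last 7 bases: CTATGAG; its first k bases are the reverse complement of the reverse primer's last k bases, so a perfect k-base overlap needs the forward primer's last k bases to equal them.
Comparing (forward last k vs required): k=1: A vs C ✗; k=2: TA vs CT ✗; k=3: CTA vs CTA ✓; k=4: GCTA vs CTAT ✗; k=5: GGCTA vs CTATG ✗; k=6: TGGCTA vs CTATGA ✗; k=7: TTGGCTA vs CTATGAG ✗.
Only k = 3 is perfect, so the longest perfect 3' overlap is 3.

Longest perfect overlap: 3 complementary base pairs; significant dimer risk (threshold 3).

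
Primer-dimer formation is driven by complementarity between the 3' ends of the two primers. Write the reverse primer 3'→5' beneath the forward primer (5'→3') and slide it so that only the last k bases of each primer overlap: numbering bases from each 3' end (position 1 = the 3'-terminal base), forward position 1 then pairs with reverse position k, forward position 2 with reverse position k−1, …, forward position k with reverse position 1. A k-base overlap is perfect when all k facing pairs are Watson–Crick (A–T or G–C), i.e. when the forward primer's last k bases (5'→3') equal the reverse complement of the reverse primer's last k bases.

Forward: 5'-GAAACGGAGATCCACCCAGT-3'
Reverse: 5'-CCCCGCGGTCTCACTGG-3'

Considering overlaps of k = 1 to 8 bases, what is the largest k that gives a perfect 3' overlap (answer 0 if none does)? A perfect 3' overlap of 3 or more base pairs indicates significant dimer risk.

Longest perfect overlap: 5 complementary base pairs; significant dimer risk (threshold 3).

Last 8 bases (5'→3') — forward …CACCCAGT, reverse …CTCACTGG.
Reverse complement of the reverse primer's last 8 bases: CCAGTGAG; its first k bases are the reverse complement of the reverse primer's last k bases, so a perfect k-base overlap needs the forward primer's last k bases to equal them.
Comparing (forward last k vs required): k=1: T vs C ✗; k=2: GT vs CC ✗; k=3: AGT vs CCA ✗; k=4: CAGT vs CCAG ✗; k=5: CCAGT vs CCAGT ✓; k=6: CCCAGT vs CCAGTG ✗; k=7: ACCCAGT vs CCAGTGA ✗; k=8: CACCCAGT vs CCAGTGAG ✗.
Only k = 5 is perfect, so the longest perfect 3' overlap is 5.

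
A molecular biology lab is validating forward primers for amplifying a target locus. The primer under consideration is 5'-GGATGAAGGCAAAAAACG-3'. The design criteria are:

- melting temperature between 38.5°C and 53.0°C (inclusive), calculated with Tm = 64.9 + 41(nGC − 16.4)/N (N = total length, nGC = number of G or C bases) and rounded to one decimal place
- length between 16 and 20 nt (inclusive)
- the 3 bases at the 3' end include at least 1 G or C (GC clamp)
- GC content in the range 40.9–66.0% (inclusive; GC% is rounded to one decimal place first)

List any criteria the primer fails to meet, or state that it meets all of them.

Base counts: A=9, T=1, G=6, C=2 (length 18).
Tm: Tm = 64.9 + 41·(8 − 16.4)/18 = 45.8°C ✓
length: length 18 ✓
GC clamp: 3' end ACG has 2 G/C ✓
GC content: GC 8/18 = 44.4% ✓

Meets all criteria.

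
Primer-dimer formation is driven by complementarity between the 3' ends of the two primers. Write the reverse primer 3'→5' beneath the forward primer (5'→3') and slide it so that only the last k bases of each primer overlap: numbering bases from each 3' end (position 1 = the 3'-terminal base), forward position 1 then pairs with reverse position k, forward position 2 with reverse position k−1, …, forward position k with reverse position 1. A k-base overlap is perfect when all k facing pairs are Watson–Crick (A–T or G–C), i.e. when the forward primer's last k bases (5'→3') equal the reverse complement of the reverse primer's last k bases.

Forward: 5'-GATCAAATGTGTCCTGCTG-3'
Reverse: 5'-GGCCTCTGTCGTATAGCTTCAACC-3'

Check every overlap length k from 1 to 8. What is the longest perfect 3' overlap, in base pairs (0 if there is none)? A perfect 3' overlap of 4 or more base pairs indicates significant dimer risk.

Longest perfect overlap: 1 complementary base pair; below the dimer-risk threshold (threshold 4).

Last 8 bases (5'→3') — forward …TCCTGCTG, reverse …CTTCAACC.
Reverse complement of the reverse primer's last 8 bases: GGTTGAAG; its first k bases are the reverse complement of the reverse primer's last k bases, so a perfect k-base overlap needs the forward primer's last k bases to equal them.
Comparing (forward last k vs required): k=1: G vs G ✓; k=2: TG vs GG ✗; k=3: CTG vs GGT ✗; k=4: GCTG vs GGTT ✗; k=5: TGCTG vs GGTTG ✗; k=6: CTGCTG vs GGTTGA ✗; k=7: CCTGCTG vs GGTTGAA ✗; k=8: TCCTGCTG vs GGTTGAAG ✗.
Only k = 1 is perfect, so the longest perfect 3' overlap is 1.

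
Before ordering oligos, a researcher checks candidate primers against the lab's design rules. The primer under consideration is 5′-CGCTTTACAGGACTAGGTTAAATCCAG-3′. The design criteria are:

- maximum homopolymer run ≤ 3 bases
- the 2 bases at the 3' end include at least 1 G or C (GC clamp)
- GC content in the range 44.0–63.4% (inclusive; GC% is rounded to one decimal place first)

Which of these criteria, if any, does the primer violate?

Meets all criteria.

Base counts: A=8, T=7, G=6, C=6 (length 27).
homopolymer run: longest run = 3 ✓
GC clamp: 3' end AG has 1 G/C ✓
GC content: GC 12/27 = 44.4% ✓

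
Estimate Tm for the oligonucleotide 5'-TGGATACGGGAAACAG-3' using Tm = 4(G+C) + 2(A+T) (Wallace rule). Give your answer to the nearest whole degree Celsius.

Base counts: A=6, T=2, G=6, C=2 (length 16).
Tm = 2·(6+2) + 4·(6+2) = 2·8 + 4·8 = 16 + 32 = 48°C.

48°C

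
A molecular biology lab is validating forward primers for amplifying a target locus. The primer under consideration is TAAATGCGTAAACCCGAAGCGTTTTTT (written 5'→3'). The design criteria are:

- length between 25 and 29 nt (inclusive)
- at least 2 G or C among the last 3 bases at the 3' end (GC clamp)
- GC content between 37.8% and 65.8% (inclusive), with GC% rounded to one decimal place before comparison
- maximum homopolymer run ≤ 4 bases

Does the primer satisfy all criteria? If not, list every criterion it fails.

Fails: GC clamp, GC content, homopolymer run.

Base counts: A=8, T=9, G=5, C=5 (length 27).
length: length 27 ✓
GC clamp: 3' end TTT has 0 G/C, need ≥2 ✗
GC content: GC 10/27 = 37.0%, outside 37.8–65.8% ✗
homopolymer run: longest run = 6, exceeds 4 ✗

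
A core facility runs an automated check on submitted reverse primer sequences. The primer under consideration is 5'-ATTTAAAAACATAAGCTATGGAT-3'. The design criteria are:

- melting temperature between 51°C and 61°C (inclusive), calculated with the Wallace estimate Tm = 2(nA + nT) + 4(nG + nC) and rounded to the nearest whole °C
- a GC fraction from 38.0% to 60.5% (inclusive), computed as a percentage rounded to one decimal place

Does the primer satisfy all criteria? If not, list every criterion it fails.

Base counts: A=11, T=7, G=3, C=2 (length 23).
Tm: Tm = 2·18 + 4·5 = 56°C ✓
GC content: GC 5/23 = 21.7%, outside 38.0–60.5% ✗

Fails: GC content.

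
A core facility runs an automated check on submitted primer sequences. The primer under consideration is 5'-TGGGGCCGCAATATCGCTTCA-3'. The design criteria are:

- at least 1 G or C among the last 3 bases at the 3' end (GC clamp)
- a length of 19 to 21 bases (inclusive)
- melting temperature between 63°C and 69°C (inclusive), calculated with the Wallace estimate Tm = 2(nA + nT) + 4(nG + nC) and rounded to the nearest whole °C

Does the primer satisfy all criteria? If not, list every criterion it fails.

Base counts: A=4, T=5, G=6, C=6 (length 21).
GC clamp: 3' end TCA has 1 G/C ✓
length: length 21 ✓
Tm: Tm = 2·9 + 4·12 = 66°C ✓

Meets all criteria.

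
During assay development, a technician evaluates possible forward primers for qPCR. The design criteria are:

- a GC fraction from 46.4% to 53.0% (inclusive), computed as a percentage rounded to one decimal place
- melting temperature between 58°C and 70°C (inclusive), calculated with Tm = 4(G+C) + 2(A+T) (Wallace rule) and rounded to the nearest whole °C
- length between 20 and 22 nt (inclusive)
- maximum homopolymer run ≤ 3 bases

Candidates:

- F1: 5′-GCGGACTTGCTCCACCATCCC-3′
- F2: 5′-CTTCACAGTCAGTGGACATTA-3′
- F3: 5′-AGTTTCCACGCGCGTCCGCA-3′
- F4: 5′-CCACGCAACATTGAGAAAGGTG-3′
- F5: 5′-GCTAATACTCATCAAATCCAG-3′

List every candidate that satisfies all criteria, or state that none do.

F4 only.

F1 (21 nt, A=3 T=4 G=4 C=10): GC 14/21 = 66.7%, outside 46.4–53.0% ✗; Tm = 2·7 + 4·14 = 70°C ✓; length 21 ✓; longest run = 3 ✓ — fails.
F2 (21 nt, A=6 T=6 G=4 C=5): GC 9/21 = 42.9%, outside 46.4–53.0% ✗; Tm = 2·12 + 4·9 = 60°C ✓; length 21 ✓; longest run = 2 ✓ — fails.
F3 (20 nt, A=3 T=4 G=5 C=8): GC 13/20 = 65.0%, outside 46.4–53.0% ✗; Tm = 2·7 + 4·13 = 66°C ✓; length 20 ✓; longest run = 3 ✓ — fails.
F4 (22 nt, A=8 T=3 G=6 C=5): GC 11/22 = 50.0% ✓; Tm = 2·11 + 4·11 = 66°C ✓; length 22 ✓; longest run = 3 ✓ — passes.
F5 (21 nt, A=8 T=5 G=2 C=6): GC 8/21 = 38.1%, outside 46.4–53.0% ✗; Tm = 2·13 + 4·8 = 58°C ✓; length 21 ✓; longest run = 3 ✓ — fails.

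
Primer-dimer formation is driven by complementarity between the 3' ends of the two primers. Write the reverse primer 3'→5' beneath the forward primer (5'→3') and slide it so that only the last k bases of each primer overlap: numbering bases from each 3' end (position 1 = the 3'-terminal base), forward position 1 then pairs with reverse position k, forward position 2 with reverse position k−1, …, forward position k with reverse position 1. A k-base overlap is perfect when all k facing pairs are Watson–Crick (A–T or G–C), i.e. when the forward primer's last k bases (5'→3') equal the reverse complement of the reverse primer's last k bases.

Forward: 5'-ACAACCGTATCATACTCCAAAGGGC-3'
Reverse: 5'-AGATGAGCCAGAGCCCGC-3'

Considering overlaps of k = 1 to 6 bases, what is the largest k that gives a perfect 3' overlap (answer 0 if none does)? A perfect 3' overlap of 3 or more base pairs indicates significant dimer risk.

Longest perfect overlap: 2 complementary base pairs; below the dimer-risk threshold (threshold 3).

Last 6 bases (5'→3') — forward …AAGGGC, reverse …GCCCGC.
Reverse complement of the reverse primer's last 6 bases: GCGGGC; its first k bases are the reverse complement of the reverse primer's last k bases, so a perfect k-base overlap needs the forward primer's last k bases to equal them.
Comparing (forward last k vs required): k=1: C vs G ✗; k=2: GC vs GC ✓; k=3: GGC vs GCG ✗; k=4: GGGC vs GCGG ✗; k=5: AGGGC vs GCGGG ✗; k=6: AAGGGC vs GCGGGC ✗.
Only k = 2 is perfect, so the longest perfect 3' overlap is 2.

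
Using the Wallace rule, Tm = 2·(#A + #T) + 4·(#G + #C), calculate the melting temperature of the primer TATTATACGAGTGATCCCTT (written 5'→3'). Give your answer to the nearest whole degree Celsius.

54°C

Base counts: A=5, T=8, G=3, C=4 (length 20).
Tm = 2·(5+8) + 4·(3+4) = 2·13 + 4·7 = 26 + 28 = 54°C.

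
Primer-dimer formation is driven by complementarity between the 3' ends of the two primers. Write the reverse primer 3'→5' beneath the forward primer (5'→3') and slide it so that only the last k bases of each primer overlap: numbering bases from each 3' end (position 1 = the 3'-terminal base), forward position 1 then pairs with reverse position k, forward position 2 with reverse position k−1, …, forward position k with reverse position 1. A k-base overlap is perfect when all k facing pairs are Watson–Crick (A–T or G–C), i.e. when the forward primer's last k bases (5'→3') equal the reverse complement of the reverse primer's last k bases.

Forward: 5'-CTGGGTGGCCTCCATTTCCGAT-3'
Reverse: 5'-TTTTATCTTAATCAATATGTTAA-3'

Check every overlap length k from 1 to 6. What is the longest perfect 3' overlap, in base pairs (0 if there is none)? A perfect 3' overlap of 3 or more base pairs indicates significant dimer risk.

Longest perfect overlap: 1 complementary base pair; below the dimer-risk threshold (threshold 3).

Last 6 bases (5'→3') — forward …TCCGAT, reverse …TGTTAA.
Reverse complement of the reverse primer's last 6 bases: TTAACA; its first k bases are the reverse complement of the reverse primer's last k bases, so a perfect k-base overlap needs the forward primer's last k bases to equal them.
Comparing (forward last k vs required): k=1: T vs T ✓; k=2: AT vs TT ✗; k=3: GAT vs TTA ✗; k=4: CGAT vs TTAA ✗; k=5: CCGAT vs TTAAC ✗; k=6: TCCGAT vs TTAACA ✗.
Only k = 1 is perfect, so the longest perfect 3' overlap is 1.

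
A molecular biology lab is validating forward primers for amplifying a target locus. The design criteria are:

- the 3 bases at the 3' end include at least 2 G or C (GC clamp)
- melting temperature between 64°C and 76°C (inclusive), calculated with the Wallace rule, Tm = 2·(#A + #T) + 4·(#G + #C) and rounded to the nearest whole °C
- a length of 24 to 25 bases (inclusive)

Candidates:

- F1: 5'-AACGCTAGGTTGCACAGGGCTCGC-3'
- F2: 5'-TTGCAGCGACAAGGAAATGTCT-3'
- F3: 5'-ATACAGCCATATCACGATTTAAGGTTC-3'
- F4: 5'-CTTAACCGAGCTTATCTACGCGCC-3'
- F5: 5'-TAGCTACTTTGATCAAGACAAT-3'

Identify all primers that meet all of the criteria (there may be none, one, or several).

F4 only.

F1 (24 nt, A=5 T=4 G=8 C=7): 3' end CGC has 3 G/C ✓; Tm = 2·9 + 4·15 = 78°C, outside 64–76°C ✗; length 24 ✓ — fails.
F2 (22 nt, A=7 T=5 G=6 C=4): 3' end TCT has 1 G/C, need ≥2 ✗; Tm = 2·12 + 4·10 = 64°C ✓; length 22, outside 24–25 ✗ — fails.
F3 (27 nt, A=9 T=8 G=4 C=6): 3' end TTC has 1 G/C, need ≥2 ✗; Tm = 2·17 + 4·10 = 74°C ✓; length 27, outside 24–25 ✗ — fails.
F4 (24 nt, A=5 T=6 G=4 C=9): 3' end GCC has 3 G/C ✓; Tm = 2·11 + 4·13 = 74°C ✓; length 24 ✓ — passes.
F5 (22 nt, A=8 T=7 G=3 C=4): 3' end AAT has 0 G/C, need ≥2 ✗; Tm = 2·15 + 4·7 = 58°C, outside 64–76°C ✗; length 22, outside 24–25 ✗ — fails.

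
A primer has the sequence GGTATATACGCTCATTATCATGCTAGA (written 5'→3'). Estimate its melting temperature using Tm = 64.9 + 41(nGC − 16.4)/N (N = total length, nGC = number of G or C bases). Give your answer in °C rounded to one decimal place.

Base counts: A=8, T=9, G=5, C=5; G+C = 10, N = 27.
Tm = 64.9 + 41·(10 − 16.4)/27 = 64.9 + -262.40/27 = 55.2°C.

55.2°C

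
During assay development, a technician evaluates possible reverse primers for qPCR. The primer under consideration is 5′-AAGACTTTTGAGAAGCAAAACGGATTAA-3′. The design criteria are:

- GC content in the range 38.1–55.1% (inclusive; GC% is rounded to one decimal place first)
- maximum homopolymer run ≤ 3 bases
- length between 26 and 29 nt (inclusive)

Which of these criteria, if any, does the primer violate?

Fails: GC content, homopolymer run.

Base counts: A=13, T=6, G=6, C=3 (length 28).
GC content: GC 9/28 = 32.1%, outside 38.1–55.1% ✗
homopolymer run: longest run = 4, exceeds 3 ✗
length: length 28 ✓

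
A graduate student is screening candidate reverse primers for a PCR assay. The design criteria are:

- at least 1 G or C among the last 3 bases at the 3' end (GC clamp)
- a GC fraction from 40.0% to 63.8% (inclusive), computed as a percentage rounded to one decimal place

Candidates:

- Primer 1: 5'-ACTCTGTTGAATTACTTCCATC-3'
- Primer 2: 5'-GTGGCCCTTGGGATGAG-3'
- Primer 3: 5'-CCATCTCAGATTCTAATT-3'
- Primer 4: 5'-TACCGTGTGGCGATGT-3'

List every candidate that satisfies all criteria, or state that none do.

Primer 1 (22 nt, A=5 T=9 G=2 C=6): 3' end ATC has 1 G/C ✓; GC 8/22 = 36.4%, outside 40.0–63.8% ✗ — fails.
Primer 2 (17 nt, A=2 T=4 G=8 C=3): 3' end GAG has 2 G/C ✓; GC 11/17 = 64.7%, outside 40.0–63.8% ✗ — fails.
Primer 3 (18 nt, A=5 T=7 G=1 C=5): 3' end ATT has 0 G/C, need ≥1 ✗; GC 6/18 = 33.3%, outside 40.0–63.8% ✗ — fails.
Primer 4 (16 nt, A=2 T=5 G=6 C=3): 3' end TGT has 1 G/C ✓; GC 9/16 = 56.3% ✓ — passes.

Primer 4 only.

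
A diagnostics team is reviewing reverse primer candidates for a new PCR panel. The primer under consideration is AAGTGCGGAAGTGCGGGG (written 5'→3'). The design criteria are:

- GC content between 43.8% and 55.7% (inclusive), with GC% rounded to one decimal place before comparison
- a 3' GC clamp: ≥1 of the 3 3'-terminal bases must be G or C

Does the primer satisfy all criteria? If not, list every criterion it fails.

Base counts: A=4, T=2, G=10, C=2 (length 18).
GC content: GC 12/18 = 66.7%, outside 43.8–55.7% ✗
GC clamp: 3' end GGG has 3 G/C ✓

Fails: GC content.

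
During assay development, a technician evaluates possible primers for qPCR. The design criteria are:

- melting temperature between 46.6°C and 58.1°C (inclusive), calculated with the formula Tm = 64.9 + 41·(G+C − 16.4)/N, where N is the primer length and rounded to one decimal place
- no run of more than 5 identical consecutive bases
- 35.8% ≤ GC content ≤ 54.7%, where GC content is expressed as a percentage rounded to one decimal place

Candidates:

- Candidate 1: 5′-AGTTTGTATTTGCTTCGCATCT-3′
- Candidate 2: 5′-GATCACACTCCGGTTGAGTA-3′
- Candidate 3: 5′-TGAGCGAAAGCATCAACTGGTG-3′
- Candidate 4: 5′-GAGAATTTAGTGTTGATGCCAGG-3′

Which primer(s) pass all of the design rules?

Candidate 1, Candidate 2, Candidate 3 and Candidate 4.

Candidate 1 (22 nt, A=3 T=11 G=4 C=4): Tm = 64.9 + 41·(8 − 16.4)/22 = 49.2°C ✓; longest run = 3 ✓; GC 8/22 = 36.4% ✓ — passes.
Candidate 2 (20 nt, A=5 T=5 G=5 C=5): Tm = 64.9 + 41·(10 − 16.4)/20 = 51.8°C ✓; longest run = 2 ✓; GC 10/20 = 50.0% ✓ — passes.
Candidate 3 (22 nt, A=7 T=4 G=7 C=4): Tm = 64.9 + 41·(11 − 16.4)/22 = 54.8°C ✓; longest run = 3 ✓; GC 11/22 = 50.0% ✓ — passes.
Candidate 4 (23 nt, A=6 T=7 G=8 C=2): Tm = 64.9 + 41·(10 − 16.4)/23 = 53.5°C ✓; longest run = 3 ✓; GC 10/23 = 43.5% ✓ — passes.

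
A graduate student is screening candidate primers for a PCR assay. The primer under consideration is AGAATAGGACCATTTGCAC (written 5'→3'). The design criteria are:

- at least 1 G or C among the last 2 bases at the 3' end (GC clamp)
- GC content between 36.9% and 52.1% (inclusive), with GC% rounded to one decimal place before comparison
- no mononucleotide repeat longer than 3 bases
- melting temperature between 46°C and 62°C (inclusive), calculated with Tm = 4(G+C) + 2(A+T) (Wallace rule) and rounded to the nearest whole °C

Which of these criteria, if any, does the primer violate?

Meets all criteria.

Base counts: A=7, T=4, G=4, C=4 (length 19).
GC clamp: 3' end AC has 1 G/C ✓
GC content: GC 8/19 = 42.1% ✓
homopolymer run: longest run = 3 ✓
Tm: Tm = 2·11 + 4·8 = 54°C ✓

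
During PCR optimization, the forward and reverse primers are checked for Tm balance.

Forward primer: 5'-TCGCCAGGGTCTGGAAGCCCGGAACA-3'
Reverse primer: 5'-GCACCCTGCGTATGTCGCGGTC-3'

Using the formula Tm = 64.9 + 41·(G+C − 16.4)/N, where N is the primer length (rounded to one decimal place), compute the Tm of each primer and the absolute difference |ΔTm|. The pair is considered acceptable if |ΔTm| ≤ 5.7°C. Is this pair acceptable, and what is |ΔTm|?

|ΔTm| = 3.5°C; the pair is acceptable.

Forward: G+C = 17, N = 26 → Tm = 64.9 + 41·(17 − 16.4)/26 = 65.8°C.
Reverse: G+C = 15, N = 22 → Tm = 64.9 + 41·(15 − 16.4)/22 = 62.3°C.
|ΔTm| = |65.8 − 62.3| = 3.5°C, ≤ 5.7°C.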